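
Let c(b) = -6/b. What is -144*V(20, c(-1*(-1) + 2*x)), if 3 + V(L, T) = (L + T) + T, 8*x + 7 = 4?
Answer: 4464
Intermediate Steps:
x = -3/8 (x = -7/8 + (1/8)*4 = -7/8 + 1/2 = -3/8 ≈ -0.37500)
V(L, T) = -3 + L + 2*T (V(L, T) = -3 + ((L + T) + T) = -3 + (L + 2*T) = -3 + L + 2*T)
-144*V(20, c(-1*(-1) + 2*x)) = -144*(-3 + 20 + 2*(-6/(-1*(-1) + 2*(-3/8)))) = -144*(-3 + 20 + 2*(-6/(1 - 3/4))) = -144*(-3 + 20 + 2*(-6/1/4)) = -144*(-3 + 20 + 2*(-6*4)) = -144*(-3 + 20 + 2*(-24)) = -144*(-3 + 20 - 48) = -144*(-31) = 4464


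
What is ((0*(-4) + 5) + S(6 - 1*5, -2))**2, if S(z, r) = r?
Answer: 9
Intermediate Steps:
((0*(-4) + 5) + S(6 - 1*5, -2))**2 = ((0*(-4) + 5) - 2)**2 = ((0 + 5) - 2)**2 = (5 - 2)**2 = 3**2 = 9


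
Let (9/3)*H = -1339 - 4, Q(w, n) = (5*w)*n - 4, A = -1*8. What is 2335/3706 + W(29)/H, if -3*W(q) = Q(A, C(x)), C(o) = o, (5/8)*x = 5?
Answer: 113833/292774 ≈ 0.38881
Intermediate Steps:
x = 8 (x = (8/5)*5 = 8)
A = -8
Q(w, n) = -4 + 5*n*w (Q(w, n) = 5*n*w - 4 = -4 + 5*n*w)
W(q) = 108 (W(q) = -(-4 + 5*8*(-8))/3 = -(-4 - 320)/3 = -⅓*(-324) = 108)
H = -1343/3 (H = (-1339 - 4)/3 = (⅓)*(-1343) = -1343/3 ≈ -447.67)
2335/3706 + W(29)/H = 2335/3706 + 108/(-1343/3) = 2335*(1/3706) + 108*(-3/1343) = 2335/3706 - 324/1343 = 113833/292774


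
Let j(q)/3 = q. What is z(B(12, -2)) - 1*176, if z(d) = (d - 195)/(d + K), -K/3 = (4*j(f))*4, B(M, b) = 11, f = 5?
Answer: -124600/709 ≈ -175.74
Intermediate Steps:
j(q) = 3*q
K = -720 (K = -3*4*(3*5)*4 = -3*4*15*4 = -180*4 = -3*240 = -720)
z(d) = (-195 + d)/(-720 + d) (z(d) = (d - 195)/(d - 720) = (-195 + d)/(-720 + d))
z(B(12, -2)) - 1*176 = (-195 + 11)/(-720 + 11) - 1*176 = -184/(-709) - 176 = -1/709*(-184) - 176 = 184/709 - 176 = -124600/709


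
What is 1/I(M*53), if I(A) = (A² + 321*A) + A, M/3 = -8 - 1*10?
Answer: 1/7269480 ≈ 1.3756e-7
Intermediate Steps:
M = -54 (M = 3*(-8 - 1*10) = 3*(-8 - 10) = 3*(-18) = -54)
I(A) = A² + 322*A
1/I(M*53) = 1/((-54*53)*(322 - 54*53)) = 1/(-2862*(322 - 2862)) = 1/(-2862*(-2540)) = 1/7269480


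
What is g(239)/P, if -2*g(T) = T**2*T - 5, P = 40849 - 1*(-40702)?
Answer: -6825957/81551 ≈ -83.702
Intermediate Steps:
P = 81551 (P = 40849 + 40702 = 81551)
g(T) = 5/2 - T**3/2 (g(T) = -(T**2*T - 5)/2 = -(T**3 - 5)/2 = -(-5 + T**3)/2 = 5/2 - T**3/2)
g(239)/P = (5/2 - 1/2*239**3)/81551 = (5/2 - 1/2*13651919)*(1/81551) = (5/2 - 13651919/2)*(1/81551) = -6825957*1/81551 = -6825957/81551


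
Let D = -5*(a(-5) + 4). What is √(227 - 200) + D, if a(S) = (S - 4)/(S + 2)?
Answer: -35 + 3*√3 ≈ -29.804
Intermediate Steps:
a(S) = (-4 + S)/(2 + S)
D = -35 (D = -5*((-4 - 5)/(2 - 5) + 4) = -5*(-9/(-3) + 4) = -5*(-⅓*(-9) + 4) = -5*(3 + 4) = -5*7 = -35)
√(227 - 200) + D = √(227 - 200) - 35 = √27 - 35 = 3*√3 - 35 = -35 + 3*√3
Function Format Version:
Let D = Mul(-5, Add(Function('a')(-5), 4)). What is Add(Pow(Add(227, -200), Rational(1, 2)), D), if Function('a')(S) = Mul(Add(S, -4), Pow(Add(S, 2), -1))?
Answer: Add(-35, Mul(3, Pow(3, Rational(1, 2)))) ≈ -29.804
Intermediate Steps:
Function('a')(S) = Mul(Pow(Add(2, S), -1), Add(-4, S)) (Function('a')(S) = Mul(Add(-4, S), Pow(Add(2, S), -1)) = Mul(Pow(Add(2, S), -1), Add(-4, S)))
D = -35 (D = Mul(-5, Add(Mul(Pow(Add(2, -5), -1), Add(-4, -5)), 4)) = Mul(-5, Add(Mul(Pow(-3, -1), -9), 4)) = Mul(-5, Add(Mul(Rational(-1, 3), -9), 4)) = Mul(-5, Add(3, 4)) = Mul(-5, 7) = -35)
Add(Pow(Add(227, -200), Rational(1, 2)), D) = Add(Pow(Add(227, -200), Rational(1, 2)), -35) = Add(Pow(27, Rational(1, 2)), -35) = Add(Mul(3, Pow(3, Rational(1, 2))), -35) = Add(-35, Mul(3, Pow(3, Rational(1, 2))))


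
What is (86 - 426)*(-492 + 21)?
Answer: 160140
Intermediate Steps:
(86 - 426)*(-492 + 21) = -340*(-471) = 160140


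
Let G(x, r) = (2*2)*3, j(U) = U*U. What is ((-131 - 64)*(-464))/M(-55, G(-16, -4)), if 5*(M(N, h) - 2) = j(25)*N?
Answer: -1040/79 ≈ -13.165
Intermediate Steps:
j(U) = U²
G(x, r) = 12 (G(x, r) = 4*3 = 12)
M(N, h) = 2 + 125*N (M(N, h) = 2 + (25²*N)/5 = 2 + (625*N)/5 = 2 + 125*N)
((-131 - 64)*(-464))/M(-55, G(-16, -4)) = ((-131 - 64)*(-464))/(2 + 125*(-55)) = (-195*(-464))/(2 - 6875) = 90480/(-6873) = 90480*(-1/6873) = -1040/79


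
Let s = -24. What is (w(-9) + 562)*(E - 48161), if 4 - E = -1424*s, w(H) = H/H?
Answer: -46353479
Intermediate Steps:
w(H) = 1
E = -34172 (E = 4 - (-1424)*(-24) = 4 - 1*34176 = 4 - 34176 = -34172)
(w(-9) + 562)*(E - 48161) = (1 + 562)*(-34172 - 48161) = 563*(-82333) = -46353479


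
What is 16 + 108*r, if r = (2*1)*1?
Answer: 232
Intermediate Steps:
r = 2 (r = 2*1 = 2)
16 + 108*r = 16 + 108*2 = 16 + 216 = 232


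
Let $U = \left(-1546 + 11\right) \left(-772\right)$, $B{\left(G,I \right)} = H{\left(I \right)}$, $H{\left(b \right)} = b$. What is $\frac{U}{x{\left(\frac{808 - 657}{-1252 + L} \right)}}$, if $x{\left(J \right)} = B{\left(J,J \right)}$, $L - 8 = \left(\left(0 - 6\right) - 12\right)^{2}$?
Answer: $- \frac{1090218400}{151} \approx -7.22 \cdot 10^{6}$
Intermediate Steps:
$L = 332$ ($L = 8 + \left(\left(0 - 6\right) - 12\right)^{2} = 8 + \left(-6 - 12\right)^{2} = 8 + \left(-18\right)^{2} = 8 + 324 = 332$)
$B{\left(G,I \right)} = I$
$x{\left(J \right)} = J$
$U = 1185020$ ($U = \left(-1535\right) \left(-772\right) = 1185020$)
$\frac{U}{x{\left(\frac{808 - 657}{-1252 + L} \right)}} = \frac{1185020}{\left(808 - 657\right) \frac{1}{-1252 + 332}} = \frac{1185020}{151 \frac{1}{-920}} = \frac{1185020}{151 \left(- \frac{1}{920}\right)} = \frac{1185020}{- \frac{151}{920}} = 1185020 \left(- \frac{920}{151}\right) = - \frac{1090218400}{151}$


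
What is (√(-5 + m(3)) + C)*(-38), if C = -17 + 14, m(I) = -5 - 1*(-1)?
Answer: 114 - 114*I ≈ 114.0 - 114.0*I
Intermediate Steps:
m(I) = -4 (m(I) = -5 + 1 = -4)
C = -3
(√(-5 + m(3)) + C)*(-38) = (√(-5 - 4) - 3)*(-38) = (√(-9) - 3)*(-38) = (3*I - 3)*(-38) = (-3 + 3*I)*(-38) = 114 - 114*I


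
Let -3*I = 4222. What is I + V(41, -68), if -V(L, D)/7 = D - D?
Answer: -4222/3 ≈ -1407.3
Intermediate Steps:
I = -4222/3 (I = -⅓*4222 = -4222/3 ≈ -1407.3)
V(L, D) = 0 (V(L, D) = -7*(D - D) = -7*0 = 0)
I + V(41, -68) = -4222/3 + 0 = -4222/3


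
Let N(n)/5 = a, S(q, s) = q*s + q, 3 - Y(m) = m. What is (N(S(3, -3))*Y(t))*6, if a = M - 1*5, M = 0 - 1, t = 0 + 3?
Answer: 0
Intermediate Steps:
t = 3
Y(m) = 3 - m
M = -1
S(q, s) = q + q*s
a = -6 (a = -1 - 1*5 = -1 - 5 = -6)
N(n) = -30 (N(n) = 5*(-6) = -30)
(N(S(3, -3))*Y(t))*6 = -30*(3 - 1*3)*6 = -30*(3 - 3)*6 = -30*0*6 = 0*6 = 0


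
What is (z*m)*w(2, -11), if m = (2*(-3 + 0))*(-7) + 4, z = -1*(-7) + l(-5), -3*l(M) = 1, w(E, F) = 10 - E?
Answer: 7360/3 ≈ 2453.3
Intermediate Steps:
l(M) = -⅓ (l(M) = -⅓*1 = -⅓)
z = 20/3 (z = -1*(-7) - ⅓ = 7 - ⅓ = 20/3 ≈ 6.6667)
m = 46 (m = (2*(-3))*(-7) + 4 = -6*(-7) + 4 = 42 + 4 = 46)
(z*m)*w(2, -11) = ((20/3)*46)*(10 - 1*2) = 920*(10 - 2)/3 = (920/3)*8 = 7360/3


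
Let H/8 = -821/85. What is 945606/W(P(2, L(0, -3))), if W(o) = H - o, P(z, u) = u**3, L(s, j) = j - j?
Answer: -40188255/3284 ≈ -12238.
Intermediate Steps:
L(s, j) = 0
H = -6568/85 (H = 8*(-821/85) = -6568/85 ≈ -77.271)
W(o) = -6568/85 - o
945606/W(P(2, L(0, -3))) = 945606/(-6568/85 - 1*0**3) = 945606/(-6568/85 - 1*0) = 945606/(-6568/85 + 0) = 945606/(-6568/85) = 945606*(-85/6568) = -40188255/3284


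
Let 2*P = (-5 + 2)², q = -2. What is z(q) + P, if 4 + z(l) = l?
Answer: -3/2 ≈ -1.5000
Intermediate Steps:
z(l) = -4 + l
P = 9/2 (P = (-5 + 2)²/2 = (½)*(-3)² = (½)*9 = 9/2 ≈ 4.5000)
z(q) + P = (-4 - 2) + 9/2 = -6 + 9/2 = -3/2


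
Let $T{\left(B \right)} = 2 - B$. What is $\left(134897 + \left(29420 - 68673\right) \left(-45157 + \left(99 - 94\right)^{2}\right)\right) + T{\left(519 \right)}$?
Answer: $1771700776$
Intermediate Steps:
$\left(134897 + \left(29420 - 68673\right) \left(-45157 + \left(99 - 94\right)^{2}\right)\right) + T{\left(519 \right)} = \left(134897 + \left(29420 - 68673\right) \left(-45157 + \left(99 - 94\right)^{2}\right)\right) + \left(2 - 519\right) = \left(134897 - 39253 \left(-45157 + 5^{2}\right)\right) + \left(2 - 519\right) = \left(134897 - 39253 \left(-45157 + 25\right)\right) - 517 = \left(134897 - -1771566396\right) - 517 = \left(134897 + 1771566396\right) - 517 = 1771701293 - 517 = 1771700776$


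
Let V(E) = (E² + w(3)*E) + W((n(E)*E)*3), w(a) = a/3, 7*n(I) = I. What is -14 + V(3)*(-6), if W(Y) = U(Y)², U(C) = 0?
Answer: -86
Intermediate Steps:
n(I) = I/7
W(Y) = 0 (W(Y) = 0² = 0)
w(a) = a/3 (w(a) = a*(⅓) = a/3)
V(E) = E + E² (V(E) = (E² + ((⅓)*3)*E) + 0 = (E² + 1*E) + 0 = (E² + E) + 0 = (E + E²) + 0 = E + E²)
-14 + V(3)*(-6) = -14 + (3*(1 + 3))*(-6) = -14 + (3*4)*(-6) = -14 + 12*(-6) = -14 - 72 = -86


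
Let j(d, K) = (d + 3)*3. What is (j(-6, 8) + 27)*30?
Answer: 540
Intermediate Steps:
j(d, K) = 9 + 3*d (j(d, K) = (3 + d)*3 = 9 + 3*d)
(j(-6, 8) + 27)*30 = ((9 + 3*(-6)) + 27)*30 = ((9 - 18) + 27)*30 = (-9 + 27)*30 = 18*30 = 540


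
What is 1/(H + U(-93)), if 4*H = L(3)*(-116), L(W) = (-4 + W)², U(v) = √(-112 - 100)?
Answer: -29/1053 - 2*I*√53/1053 ≈ -0.02754 - 0.013827*I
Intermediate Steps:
U(v) = 2*I*√53 (U(v) = √(-212) = 2*I*√53)
H = -29 (H = ((-4 + 3)²*(-116))/4 = ((-1)²*(-116))/4 = (1*(-116))/4 = (¼)*(-116) = -29)
1/(H + U(-93)) = 1/(-29 + 2*I*√53)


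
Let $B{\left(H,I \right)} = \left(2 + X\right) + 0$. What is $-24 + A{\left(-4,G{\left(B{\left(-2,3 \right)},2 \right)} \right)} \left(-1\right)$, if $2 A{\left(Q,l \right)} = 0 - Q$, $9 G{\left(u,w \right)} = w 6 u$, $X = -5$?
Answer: $-26$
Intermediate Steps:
$B{\left(H,I \right)} = -3$ ($B{\left(H,I \right)} = \left(2 - 5\right) + 0 = -3 + 0 = -3$)
$G{\left(u,w \right)} = \frac{2 u w}{3}$ ($G{\left(u,w \right)} = \frac{w 6 u}{9} = \frac{6 w u}{9} = \frac{6 u w}{9} = \frac{2 u w}{3}$)
$A{\left(Q,l \right)} = - \frac{Q}{2}$ ($A{\left(Q,l \right)} = \frac{0 - Q}{2} = \frac{\left(-1\right) Q}{2} = - \frac{Q}{2}$)
$-24 + A{\left(-4,G{\left(B{\left(-2,3 \right)},2 \right)} \right)} \left(-1\right) = -24 + \left(- \frac{1}{2}\right) \left(-4\right) \left(-1\right) = -24 + 2 \left(-1\right) = -24 - 2 = -26$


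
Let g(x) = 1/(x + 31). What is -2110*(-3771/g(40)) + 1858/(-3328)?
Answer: 940049359711/1664 ≈ 5.6493e+8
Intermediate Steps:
g(x) = 1/(31 + x)
-2110*(-3771/g(40)) + 1858/(-3328) = -2110/(1/((31 + 40)*(-3771))) + 1858/(-3328) = -2110/(-1/3771/71) + 1858*(-1/3328) = -2110/((1/71)*(-1/3771)) - 929/1664 = -2110/(-1/267741) - 929/1664 = -2110*(-267741) - 929/1664 = 564933510 - 929/1664 = 940049359711/1664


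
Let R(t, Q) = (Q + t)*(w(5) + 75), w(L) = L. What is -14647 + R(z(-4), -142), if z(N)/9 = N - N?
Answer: -26007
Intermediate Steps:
z(N) = 0 (z(N) = 9*(N - N) = 9*0 = 0)
R(t, Q) = 80*Q + 80*t (R(t, Q) = (Q + t)*(5 + 75) = (Q + t)*80 = 80*Q + 80*t)
-14647 + R(z(-4), -142) = -14647 + (80*(-142) + 80*0) = -14647 + (-11360 + 0) = -14647 - 11360 = -26007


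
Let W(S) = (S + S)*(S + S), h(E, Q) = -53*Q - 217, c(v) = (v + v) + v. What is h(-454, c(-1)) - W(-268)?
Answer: -287354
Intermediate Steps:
c(v) = 3*v (c(v) = 2*v + v = 3*v)
h(E, Q) = -217 - 53*Q
W(S) = 4*S² (W(S) = (2*S)*(2*S) = 4*S²)
h(-454, c(-1)) - W(-268) = (-217 - 159*(-1)) - 4*(-268)² = (-217 - 53*(-3)) - 4*71824 = (-217 + 159) - 1*287296 = -58 - 287296 = -287354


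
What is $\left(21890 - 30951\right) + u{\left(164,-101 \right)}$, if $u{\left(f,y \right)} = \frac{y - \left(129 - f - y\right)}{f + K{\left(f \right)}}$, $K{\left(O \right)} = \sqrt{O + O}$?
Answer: $- \frac{1468049}{162} + \frac{167 \sqrt{82}}{13284} \approx -9061.9$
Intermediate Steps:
$K{\left(O \right)} = \sqrt{2} \sqrt{O}$ ($K{\left(O \right)} = \sqrt{2 O} = \sqrt{2} \sqrt{O}$)
$u{\left(f,y \right)} = \frac{-129 + f + 2 y}{f + \sqrt{2} \sqrt{f}}$ ($u{\left(f,y \right)} = \frac{y - \left(129 - f - y\right)}{f + \sqrt{2} \sqrt{f}} = \frac{y + \left(-129 + f + y\right)}{f + \sqrt{2} \sqrt{f}} = \frac{-129 + f + 2 y}{f + \sqrt{2} \sqrt{f}}$)
$\left(21890 - 30951\right) + u{\left(164,-101 \right)} = \left(21890 - 30951\right) + \frac{-129 + 164 + 2 \left(-101\right)}{164 + \sqrt{2} \sqrt{164}} = -9061 + \frac{-129 + 164 - 202}{164 + \sqrt{2} \cdot 2 \sqrt{41}} = -9061 + \frac{1}{164 + 2 \sqrt{82}} \left(-167\right) = -9061 - \frac{167}{164 + 2 \sqrt{82}}$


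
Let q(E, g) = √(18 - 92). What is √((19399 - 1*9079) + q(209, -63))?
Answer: √(10320 + I*√74) ≈ 101.59 + 0.0423*I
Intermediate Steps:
q(E, g) = I*√74 (q(E, g) = √(-74) = I*√74)
√((19399 - 1*9079) + q(209, -63)) = √((19399 - 1*9079) + I*√74) = √((19399 - 9079) + I*√74) = √(10320 + I*√74)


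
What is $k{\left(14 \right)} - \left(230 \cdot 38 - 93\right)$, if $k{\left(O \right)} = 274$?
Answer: $-8373$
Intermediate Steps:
$k{\left(14 \right)} - \left(230 \cdot 38 - 93\right) = 274 - \left(230 \cdot 38 - 93\right) = 274 - \left(8740 - 93\right) = 274 - 8647 = -8373$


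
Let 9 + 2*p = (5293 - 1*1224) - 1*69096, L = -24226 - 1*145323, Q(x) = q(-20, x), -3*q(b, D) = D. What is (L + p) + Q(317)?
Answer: -606518/3 ≈ -2.0217e+5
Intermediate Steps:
q(b, D) = -D/3
Q(x) = -x/3
L = -169549 (L = -24226 - 145323 = -169549)
p = -32518 (p = -9/2 + ((5293 - 1*1224) - 1*69096)/2 = -9/2 + ((5293 - 1224) - 69096)/2 = -9/2 + (4069 - 69096)/2 = -9/2 + (½)*(-65027) = -9/2 - 65027/2 = -32518)
(L + p) + Q(317) = (-169549 - 32518) - ⅓*317 = -202067 - 317/3 = -606518/3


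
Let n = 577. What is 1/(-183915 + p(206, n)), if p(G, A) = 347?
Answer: -1/183568 ≈ -5.4476e-6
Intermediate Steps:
1/(-183915 + p(206, n)) = 1/(-183915 + 347) = 1/(-183568) = -1/183568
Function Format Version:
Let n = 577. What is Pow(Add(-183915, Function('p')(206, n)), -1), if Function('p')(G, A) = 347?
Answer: Rational(-1, 183568) ≈ -5.4476e-6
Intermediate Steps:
Pow(Add(-183915, Function('p')(206, n)), -1) = Pow(Add(-183915, 347), -1) = Pow(-183568, -1) = Rational(-1, 183568)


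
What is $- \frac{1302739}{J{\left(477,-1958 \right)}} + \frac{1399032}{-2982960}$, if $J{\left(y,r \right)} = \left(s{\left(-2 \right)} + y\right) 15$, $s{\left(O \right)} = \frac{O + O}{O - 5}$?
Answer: $- \frac{25252113659}{138500490} \approx -182.33$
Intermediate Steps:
$s{\left(O \right)} = \frac{2 O}{-5 + O}$
$J{\left(y,r \right)} = \frac{60}{7} + 15 y$ ($J{\left(y,r \right)} = \left(2 \left(-2\right) \frac{1}{-5 - 2} + y\right) 15 = \left(2 \left(-2\right) \frac{1}{-7} + y\right) 15 = \left(2 \left(-2\right) \left(- \frac{1}{7}\right) + y\right) 15 = \left(\frac{4}{7} + y\right) 15 = \frac{60}{7} + 15 y$)
$- \frac{1302739}{J{\left(477,-1958 \right)}} + \frac{1399032}{-2982960} = - \frac{1302739}{\frac{60}{7} + 15 \cdot 477} + \frac{1399032}{-2982960} = - \frac{1302739}{\frac{60}{7} + 7155} + 1399032 \left(- \frac{1}{2982960}\right) = - \frac{1302739}{\frac{50145}{7}} - \frac{6477}{13810} = \left(-1302739\right) \frac{7}{50145} - \frac{6477}{13810} = - \frac{9119173}{50145} - \frac{6477}{13810} = - \frac{25252113659}{138500490}$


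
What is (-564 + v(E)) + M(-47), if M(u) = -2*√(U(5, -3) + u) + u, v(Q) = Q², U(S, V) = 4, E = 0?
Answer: -611 - 2*I*√43 ≈ -611.0 - 13.115*I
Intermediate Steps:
M(u) = u - 2*√(4 + u) (M(u) = -2*√(4 + u) + u = u - 2*√(4 + u))
(-564 + v(E)) + M(-47) = (-564 + 0²) + (-47 - 2*√(4 - 47)) = (-564 + 0) + (-47 - 2*I*√43) = -564 + (-47 - 2*I*√43) = -611 - 2*I*√43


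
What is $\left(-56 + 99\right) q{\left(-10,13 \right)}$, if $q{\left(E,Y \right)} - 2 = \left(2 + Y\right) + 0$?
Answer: $731$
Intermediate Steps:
$q{\left(E,Y \right)} = 4 + Y$ ($q{\left(E,Y \right)} = 2 + \left(\left(2 + Y\right) + 0\right) = 2 + \left(2 + Y\right) = 4 + Y$)
$\left(-56 + 99\right) q{\left(-10,13 \right)} = \left(-56 + 99\right) \left(4 + 13\right) = 43 \cdot 17 = 731$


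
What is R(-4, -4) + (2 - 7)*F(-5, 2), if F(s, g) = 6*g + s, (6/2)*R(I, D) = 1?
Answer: -104/3 ≈ -34.667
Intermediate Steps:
R(I, D) = ⅓ (R(I, D) = (⅓)*1 = ⅓)
F(s, g) = s + 6*g
R(-4, -4) + (2 - 7)*F(-5, 2) = ⅓ + (2 - 7)*(-5 + 6*2) = ⅓ - 5*(-5 + 12) = ⅓ - 5*7 = ⅓ - 35 = -104/3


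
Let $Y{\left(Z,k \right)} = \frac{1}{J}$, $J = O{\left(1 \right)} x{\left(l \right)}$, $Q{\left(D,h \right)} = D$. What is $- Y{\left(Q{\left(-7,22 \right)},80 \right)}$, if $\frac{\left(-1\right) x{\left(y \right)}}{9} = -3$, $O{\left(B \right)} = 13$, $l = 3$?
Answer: $- \frac{1}{351} \approx -0.002849$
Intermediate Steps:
$x{\left(y \right)} = 27$ ($x{\left(y \right)} = \left(-9\right) \left(-3\right) = 27$)
$J = 351$ ($J = 13 \cdot 27 = 351$)
$Y{\left(Z,k \right)} = \frac{1}{351}$
$- Y{\left(Q{\left(-7,22 \right)},80 \right)} = \left(-1\right) \frac{1}{351} = - \frac{1}{351}$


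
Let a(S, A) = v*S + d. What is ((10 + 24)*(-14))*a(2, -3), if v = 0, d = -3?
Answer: 1428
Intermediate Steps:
a(S, A) = -3 (a(S, A) = 0*S - 3 = 0 - 3 = -3)
((10 + 24)*(-14))*a(2, -3) = ((10 + 24)*(-14))*(-3) = (34*(-14))*(-3) = -476*(-3) = 1428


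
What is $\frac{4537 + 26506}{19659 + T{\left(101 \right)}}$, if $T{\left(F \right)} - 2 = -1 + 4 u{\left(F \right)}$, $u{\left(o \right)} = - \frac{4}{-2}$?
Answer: $\frac{31043}{19668} \approx 1.5784$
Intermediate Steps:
$u{\left(o \right)} = 2$ ($u{\left(o \right)} = \left(-4\right) \left(- \frac{1}{2}\right) = 2$)
$T{\left(F \right)} = 9$ ($T{\left(F \right)} = 2 + \left(-1 + 4 \cdot 2\right) = 2 + \left(-1 + 8\right) = 2 + 7 = 9$)
$\frac{4537 + 26506}{19659 + T{\left(101 \right)}} = \frac{4537 + 26506}{19659 + 9} = \frac{31043}{19668}$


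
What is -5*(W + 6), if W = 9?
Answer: -75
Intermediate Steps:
-5*(W + 6) = -5*(9 + 6) = -5*15 = -75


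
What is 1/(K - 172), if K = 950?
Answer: 1/778 ≈ 0.0012853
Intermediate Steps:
1/(K - 172) = 1/(950 - 172) = 1/778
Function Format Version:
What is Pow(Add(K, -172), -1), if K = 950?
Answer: Rational(1, 778) ≈ 0.0012853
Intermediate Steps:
Pow(Add(K, -172), -1) = Pow(Add(950, -172), -1) = Pow(778, -1) = Rational(1, 778)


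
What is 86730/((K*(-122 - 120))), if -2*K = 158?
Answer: 43365/9559 ≈ 4.5366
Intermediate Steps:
K = -79 (K = -1/2*158 = -79)
86730/((K*(-122 - 120))) = 86730/((-79*(-122 - 120))) = 86730/((-79*(-242))) = 86730/19118 = 86730*(1/19118) = 43365/9559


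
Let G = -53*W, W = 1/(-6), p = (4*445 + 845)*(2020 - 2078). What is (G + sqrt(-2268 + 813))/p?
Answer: -53/913500 - I*sqrt(1455)/152250 ≈ -5.8019e-5 - 0.00025054*I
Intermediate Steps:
p = -152250 (p = (1780 + 845)*(-58) = 2625*(-58) = -152250)
W = -1/6 ≈ -0.16667
G = 53/6 (G = -53*(-1/6) = 53/6 ≈ 8.8333)
(G + sqrt(-2268 + 813))/p = (53/6 + sqrt(-2268 + 813))/(-152250) = (53/6 + sqrt(-1455))*(-1/152250) = (53/6 + I*sqrt(1455))*(-1/152250) = -53/913500 - I*sqrt(1455)/152250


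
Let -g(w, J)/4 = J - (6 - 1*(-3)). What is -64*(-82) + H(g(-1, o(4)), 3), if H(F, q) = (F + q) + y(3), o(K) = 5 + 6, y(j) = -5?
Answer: 5238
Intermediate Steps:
o(K) = 11
g(w, J) = 36 - 4*J (g(w, J) = -4*(J - (6 - 1*(-3))) = -4*(J - (6 + 3)) = -4*(J - 1*9) = -4*(J - 9) = -4*(-9 + J) = 36 - 4*J)
H(F, q) = -5 + F + q (H(F, q) = (F + q) - 5 = -5 + F + q)
-64*(-82) + H(g(-1, o(4)), 3) = -64*(-82) + (-5 + (36 - 4*11) + 3) = 5248 + (-5 + (36 - 44) + 3) = 5248 + (-5 - 8 + 3) = 5248 - 10 = 5238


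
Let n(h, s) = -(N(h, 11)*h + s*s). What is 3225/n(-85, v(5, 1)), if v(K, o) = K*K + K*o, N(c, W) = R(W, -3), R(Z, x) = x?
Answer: -215/77 ≈ -2.7922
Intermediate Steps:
N(c, W) = -3
v(K, o) = K² + K*o
n(h, s) = -s² + 3*h (n(h, s) = -(-3*h + s*s) = -(-3*h + s²) = -(s² - 3*h) = -s² + 3*h)
3225/n(-85, v(5, 1)) = 3225/(-(5*(5 + 1))² + 3*(-85)) = 3225/(-(5*6)² - 255) = 3225/(-1*30² - 255) = 3225/(-1*900 - 255) = 3225/(-900 - 255) = 3225/(-1155) = 3225*(-1/1155) = -215/77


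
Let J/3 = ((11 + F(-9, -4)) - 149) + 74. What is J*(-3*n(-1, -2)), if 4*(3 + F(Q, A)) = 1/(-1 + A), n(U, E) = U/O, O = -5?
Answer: 12069/100 ≈ 120.69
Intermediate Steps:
n(U, E) = -U/5 (n(U, E) = U/(-5) = U*(-⅕) = -U/5)
F(Q, A) = -3 + 1/(4*(-1 + A))
J = -4023/20 (J = 3*(((11 + (13 - 12*(-4))/(4*(-1 - 4))) - 149) + 74) = 3*(((11 + (¼)*(13 + 48)/(-5)) - 149) + 74) = 3*(((11 + (¼)*(-⅕)*61) - 149) + 74) = 3*(((11 - 61/20) - 149) + 74) = 3*((159/20 - 149) + 74) = 3*(-2821/20 + 74) = 3*(-1341/20) = -4023/20 ≈ -201.15)
J*(-3*n(-1, -2)) = -(-12069)*(-⅕*(-1))/20 = -(-12069)/(20*5) = -4023/20*(-⅗) = 12069/100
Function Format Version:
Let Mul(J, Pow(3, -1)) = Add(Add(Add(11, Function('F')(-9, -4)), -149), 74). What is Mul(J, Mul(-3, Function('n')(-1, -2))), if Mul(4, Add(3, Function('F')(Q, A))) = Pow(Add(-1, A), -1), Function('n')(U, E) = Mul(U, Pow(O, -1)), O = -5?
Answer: Rational(12069, 100) ≈ 120.69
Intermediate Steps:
Function('n')(U, E) = Mul(Rational(-1, 5), U) (Function('n')(U, E) = Mul(U, Pow(-5, -1)) = Mul(U, Rational(-1, 5)) = Mul(Rational(-1, 5), U))
Function('F')(Q, A) = Add(-3, Mul(Rational(1, 4), Pow(Add(-1, A), -1)))
J = Rational(-4023, 20) (J = Mul(3, Add(Add(Add(11, Mul(Rational(1, 4), Pow(Add(-1, -4), -1), Add(13, Mul(-12, -4)))), -149), 74)) = Mul(3, Add(Add(Add(11, Mul(Rational(1, 4), Pow(-5, -1), Add(13, 48))), -149), 74)) = Mul(3, Add(Add(Add(11, Mul(Rational(1, 4), Rational(-1, 5), 61)), -149), 74)) = Mul(3, Add(Add(Add(11, Rational(-61, 20)), -149), 74)) = Mul(3, Add(Add(Rational(159, 20), -149), 74)) = Mul(3, Add(Rational(-2821, 20), 74)) = Mul(3, Rational(-1341, 20)) = Rational(-4023, 20) ≈ -201.15)
Mul(J, Mul(-3, Function('n')(-1, -2))) = Mul(Rational(-4023, 20), Mul(-3, Mul(Rational(-1, 5), -1))) = Mul(Rational(-4023, 20), Mul(-3, Rational(1, 5))) = Mul(Rational(-4023, 20), Rational(-3, 5)) = Rational(12069, 100)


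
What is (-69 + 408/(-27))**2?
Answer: 573049/81 ≈ 7074.7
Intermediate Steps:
(-69 + 408/(-27))**2 = (-69 + 408*(-1/27))**2 = (-69 - 136/9)**2 = (-757/9)**2 = 573049/81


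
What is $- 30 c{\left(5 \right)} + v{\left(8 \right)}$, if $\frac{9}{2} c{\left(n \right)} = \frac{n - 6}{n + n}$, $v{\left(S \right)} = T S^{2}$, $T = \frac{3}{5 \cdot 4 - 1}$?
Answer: $\frac{614}{57} \approx 10.772$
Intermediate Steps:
$T = \frac{3}{19}$ ($T = \frac{3}{20 - 1} = \frac{3}{19} \approx 0.15789$)
$v{\left(S \right)} = \frac{3 S^{2}}{19}$
$c{\left(n \right)} = \frac{-6 + n}{9 n}$ ($c{\left(n \right)} = \frac{2 \frac{n - 6}{n + n}}{9} = \frac{2 \frac{-6 + n}{2 n}}{9} = \frac{-6 + n}{9 n}$)
$- 30 c{\left(5 \right)} + v{\left(8 \right)} = - 30 \frac{-6 + 5}{9 \cdot 5} + \frac{3 \cdot 8^{2}}{19} = - 30 \cdot \frac{1}{9} \cdot \frac{1}{5} \left(-1\right) + \frac{3}{19} \cdot 64 = \left(-30\right) \left(- \frac{1}{45}\right) + \frac{192}{19} = \frac{2}{3} + \frac{192}{19} = \frac{614}{57}$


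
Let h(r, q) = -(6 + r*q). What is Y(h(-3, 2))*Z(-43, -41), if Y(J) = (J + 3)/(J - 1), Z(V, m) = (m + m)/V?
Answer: -246/43 ≈ -5.7209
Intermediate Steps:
Z(V, m) = 2*m/V (Z(V, m) = (2*m)/V = 2*m/V)
h(r, q) = -6 - q*r (h(r, q) = -(6 + q*r) = -6 - q*r)
Y(J) = (3 + J)/(-1 + J)
Y(h(-3, 2))*Z(-43, -41) = ((3 + (-6 - 1*2*(-3)))/(-1 + (-6 - 1*2*(-3))))*(2*(-41)/(-43)) = ((3 + (-6 + 6))/(-1 + (-6 + 6)))*(2*(-41)*(-1/43)) = ((3 + 0)/(-1 + 0))*(82/43) = (3/(-1))*(82/43) = -1*3*(82/43) = -3*82/43 = -246/43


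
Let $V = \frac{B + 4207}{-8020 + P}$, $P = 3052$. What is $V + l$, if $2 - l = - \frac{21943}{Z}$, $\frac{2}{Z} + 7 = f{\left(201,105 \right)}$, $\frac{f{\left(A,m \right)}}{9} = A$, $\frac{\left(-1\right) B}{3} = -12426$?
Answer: $\frac{98220522875}{4968} \approx 1.9771 \cdot 10^{7}$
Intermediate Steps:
$B = 37278$ ($B = \left(-3\right) \left(-12426\right) = 37278$)
$f{\left(A,m \right)} = 9 A$
$Z = \frac{1}{901}$ ($Z = \frac{2}{-7 + 9 \cdot 201} = \frac{2}{-7 + 1809} = \frac{2}{1802} = 2 \cdot \frac{1}{1802} = \frac{1}{901} \approx 0.0011099$)
$V = - \frac{41485}{4968}$ ($V = \frac{37278 + 4207}{-8020 + 3052} = \frac{41485}{-4968} = 41485 \left(- \frac{1}{4968}\right) = - \frac{41485}{4968} \approx -8.3504$)
$l = 19770645$ ($l = 2 - - 21943 \frac{1}{\frac{1}{901}} = 2 - \left(-21943\right) 901 = 2 - -19770643 = 2 + 19770643 = 19770645$)
$V + l = - \frac{41485}{4968} + 19770645 = \frac{98220522875}{4968}$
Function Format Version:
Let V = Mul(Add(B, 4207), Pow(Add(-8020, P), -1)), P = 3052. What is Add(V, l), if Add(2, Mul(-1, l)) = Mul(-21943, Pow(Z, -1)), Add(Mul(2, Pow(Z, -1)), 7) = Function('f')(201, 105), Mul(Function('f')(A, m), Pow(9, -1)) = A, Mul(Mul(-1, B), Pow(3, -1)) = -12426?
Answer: Rational(98220522875, 4968) ≈ 1.9771e+7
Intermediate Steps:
B = 37278 (B = Mul(-3, -12426) = 37278)
Function('f')(A, m) = Mul(9, A)
Z = Rational(1, 901) (Z = Mul(2, Pow(Add(-7, Mul(9, 201)), -1)) = Mul(2, Pow(Add(-7, 1809), -1)) = Mul(2, Pow(1802, -1)) = Mul(2, Rational(1, 1802)) = Rational(1, 901) ≈ 0.0011099)
V = Rational(-41485, 4968) (V = Mul(Add(37278, 4207), Pow(Add(-8020, 3052), -1)) = Mul(41485, Pow(-4968, -1)) = Mul(41485, Rational(-1, 4968)) = Rational(-41485, 4968) ≈ -8.3504)
l = 19770645 (l = Add(2, Mul(-1, Mul(-21943, Pow(Rational(1, 901), -1)))) = Add(2, Mul(-1, Mul(-21943, 901))) = Add(2, Mul(-1, -19770643)) = Add(2, 19770643) = 19770645)
Add(V, l) = Add(Rational(-41485, 4968), 19770645) = Rational(98220522875, 4968)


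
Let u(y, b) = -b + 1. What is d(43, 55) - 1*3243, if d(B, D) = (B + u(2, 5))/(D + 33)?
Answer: -285345/88 ≈ -3242.6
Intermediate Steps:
u(y, b) = 1 - b
d(B, D) = (-4 + B)/(33 + D) (d(B, D) = (B + (1 - 1*5))/(D + 33) = (B + (1 - 5))/(33 + D) = (B - 4)/(33 + D) = (-4 + B)/(33 + D))
d(43, 55) - 1*3243 = (-4 + 43)/(33 + 55) - 1*3243 = 39/88 - 3243 = -285345/88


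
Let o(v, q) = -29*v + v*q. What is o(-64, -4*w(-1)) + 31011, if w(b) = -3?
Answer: 32099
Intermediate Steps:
o(v, q) = -29*v + q*v
o(-64, -4*w(-1)) + 31011 = -64*(-29 - 4*(-3)) + 31011 = -64*(-29 + 12) + 31011 = -64*(-17) + 31011 = 1088 + 31011 = 32099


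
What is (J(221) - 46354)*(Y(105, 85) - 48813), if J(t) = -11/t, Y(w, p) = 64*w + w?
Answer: 430135359060/221 ≈ 1.9463e+9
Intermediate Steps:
Y(w, p) = 65*w
(J(221) - 46354)*(Y(105, 85) - 48813) = (-11/221 - 46354)*(65*105 - 48813) = (-11*1/221 - 46354)*(6825 - 48813) = (-11/221 - 46354)*(-41988) = -10244245/221*(-41988) = 430135359060/221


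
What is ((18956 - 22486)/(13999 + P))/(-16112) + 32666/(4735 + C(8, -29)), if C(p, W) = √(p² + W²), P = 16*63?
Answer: 467487721676893/67760372477336 - 16333*√905/11209660 ≈ 6.8553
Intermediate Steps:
P = 1008
C(p, W) = √(W² + p²)
((18956 - 22486)/(13999 + P))/(-16112) + 32666/(4735 + C(8, -29)) = ((18956 - 22486)/(13999 + 1008))/(-16112) + 32666/(4735 + √((-29)² + 8²)) = -3530/15007*(-1/16112) + 32666/(4735 + √(841 + 64)) = -3530*1/15007*(-1/16112) + 32666/(4735 + √905) = -3530/15007*(-1/16112) + 32666/(4735 + √905) = 1765/120896392 + 32666/(4735 + √905)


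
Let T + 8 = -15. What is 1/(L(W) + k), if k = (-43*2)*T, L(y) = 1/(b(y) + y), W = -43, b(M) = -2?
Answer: 45/89009 ≈ 0.00050557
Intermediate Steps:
T = -23 (T = -8 - 15 = -23)
L(y) = 1/(-2 + y)
k = 1978 (k = -43*2*(-23) = -86*(-23) = 1978)
1/(L(W) + k) = 1/(1/(-2 - 43) + 1978) = 1/(1/(-45) + 1978) = 1/(-1/45 + 1978) = 1/(89009/45) = 45/89009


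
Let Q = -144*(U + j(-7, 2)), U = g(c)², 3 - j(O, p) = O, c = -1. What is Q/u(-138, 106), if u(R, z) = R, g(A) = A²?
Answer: 264/23 ≈ 11.478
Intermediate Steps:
j(O, p) = 3 - O
U = 1 (U = ((-1)²)² = 1² = 1)
Q = -1584 (Q = -144*(1 + (3 - 1*(-7))) = -144*(1 + (3 + 7)) = -144*(1 + 10) = -144*11 = -1584)
Q/u(-138, 106) = -1584/(-138) = -1584*(-1/138) = 264/23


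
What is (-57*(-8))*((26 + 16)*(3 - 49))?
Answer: -880992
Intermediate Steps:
(-57*(-8))*((26 + 16)*(3 - 49)) = 456*(42*(-46)) = 456*(-1932) = -880992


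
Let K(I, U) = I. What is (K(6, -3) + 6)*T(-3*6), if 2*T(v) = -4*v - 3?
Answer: 414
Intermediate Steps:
T(v) = -3/2 - 2*v (T(v) = (-4*v - 3)/2 = (-3 - 4*v)/2 = -3/2 - 2*v)
(K(6, -3) + 6)*T(-3*6) = (6 + 6)*(-3/2 - (-6)*6) = 12*(-3/2 - 2*(-18)) = 12*(-3/2 + 36) = 12*(69/2) = 414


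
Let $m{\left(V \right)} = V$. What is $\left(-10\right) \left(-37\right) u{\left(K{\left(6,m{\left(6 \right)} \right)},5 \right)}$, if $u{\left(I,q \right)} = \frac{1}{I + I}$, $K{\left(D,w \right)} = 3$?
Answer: $\frac{185}{3} \approx 61.667$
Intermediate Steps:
$u{\left(I,q \right)} = \frac{1}{2 I}$
$\left(-10\right) \left(-37\right) u{\left(K{\left(6,m{\left(6 \right)} \right)},5 \right)} = \left(-10\right) \left(-37\right) \frac{1}{2 \cdot 3} = 370 \cdot \frac{1}{2} \cdot \frac{1}{3} = 370 \cdot \frac{1}{6} = \frac{185}{3}$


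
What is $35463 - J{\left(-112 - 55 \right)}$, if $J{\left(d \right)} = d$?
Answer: $35630$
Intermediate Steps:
$35463 - J{\left(-112 - 55 \right)} = 35463 - \left(-112 - 55\right) = 35463 - -167 = 35463 + 167 = 35630$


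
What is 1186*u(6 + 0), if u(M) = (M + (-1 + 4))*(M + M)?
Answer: 128088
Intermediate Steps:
u(M) = 2*M*(3 + M) (u(M) = (M + 3)*(2*M) = (3 + M)*(2*M) = 2*M*(3 + M))
1186*u(6 + 0) = 1186*(2*(6 + 0)*(3 + (6 + 0))) = 1186*(2*6*(3 + 6)) = 1186*(2*6*9) = 1186*108 = 128088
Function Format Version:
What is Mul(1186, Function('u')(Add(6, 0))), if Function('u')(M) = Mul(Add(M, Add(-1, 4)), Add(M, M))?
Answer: 128088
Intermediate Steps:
Function('u')(M) = Mul(2, M, Add(3, M)) (Function('u')(M) = Mul(Add(M, 3), Mul(2, M)) = Mul(Add(3, M), Mul(2, M)) = Mul(2, M, Add(3, M)))
Mul(1186, Function('u')(Add(6, 0))) = Mul(1186, Mul(2, Add(6, 0), Add(3, Add(6, 0)))) = Mul(1186, Mul(2, 6, Add(3, 6))) = Mul(1186, Mul(2, 6, 9)) = Mul(1186, 108) = 128088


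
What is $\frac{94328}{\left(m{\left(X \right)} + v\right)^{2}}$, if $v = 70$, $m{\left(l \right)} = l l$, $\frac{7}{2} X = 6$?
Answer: $\frac{56620382}{3193369} \approx 17.731$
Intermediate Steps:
$X = \frac{12}{7}$ ($X = \frac{2}{7} \cdot 6 = \frac{12}{7} \approx 1.7143$)
$m{\left(l \right)} = l^{2}$
$\frac{94328}{\left(m{\left(X \right)} + v\right)^{2}} = \frac{94328}{\left(\left(\frac{12}{7}\right)^{2} + 70\right)^{2}} = \frac{94328}{\left(\frac{144}{49} + 70\right)^{2}} = \frac{94328}{\left(\frac{3574}{49}\right)^{2}} = \frac{94328}{\frac{12773476}{2401}} = 94328 \cdot \frac{2401}{12773476} = \frac{56620382}{3193369}$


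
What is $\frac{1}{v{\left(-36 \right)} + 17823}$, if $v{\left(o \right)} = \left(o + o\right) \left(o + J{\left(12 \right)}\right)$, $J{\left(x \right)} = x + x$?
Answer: $\frac{1}{18687} \approx 5.3513 \cdot 10^{-5}$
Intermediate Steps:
$J{\left(x \right)} = 2 x$
$v{\left(o \right)} = 2 o \left(24 + o\right)$ ($v{\left(o \right)} = \left(o + o\right) \left(o + 2 \cdot 12\right) = 2 o \left(o + 24\right) = 2 o \left(24 + o\right)$)
$\frac{1}{v{\left(-36 \right)} + 17823} = \frac{1}{2 \left(-36\right) \left(24 - 36\right) + 17823} = \frac{1}{2 \left(-36\right) \left(-12\right) + 17823} = \frac{1}{864 + 17823} = \frac{1}{18687}$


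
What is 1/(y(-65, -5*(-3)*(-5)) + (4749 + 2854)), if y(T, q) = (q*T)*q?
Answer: -1/358022 ≈ -2.7931e-6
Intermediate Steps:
y(T, q) = T*q² (y(T, q) = (T*q)*q = T*q²)
1/(y(-65, -5*(-3)*(-5)) + (4749 + 2854)) = 1/(-65*(-5*(-3)*(-5))² + (4749 + 2854)) = 1/(-65*(15*(-5))² + 7603) = 1/(-65*(-75)² + 7603) = 1/(-65*5625 + 7603) = 1/(-365625 + 7603) = 1/(-358022) = -1/358022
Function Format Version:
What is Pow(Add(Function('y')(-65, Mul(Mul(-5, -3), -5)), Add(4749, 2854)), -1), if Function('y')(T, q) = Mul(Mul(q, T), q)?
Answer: Rational(-1, 358022) ≈ -2.7931e-6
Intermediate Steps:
Function('y')(T, q) = Mul(T, Pow(q, 2)) (Function('y')(T, q) = Mul(Mul(T, q), q) = Mul(T, Pow(q, 2)))
Pow(Add(Function('y')(-65, Mul(Mul(-5, -3), -5)), Add(4749, 2854)), -1) = Pow(Add(Mul(-65, Pow(Mul(Mul(-5, -3), -5), 2)), Add(4749, 2854)), -1) = Pow(Add(Mul(-65, Pow(Mul(15, -5), 2)), 7603), -1) = Pow(Add(Mul(-65, Pow(-75, 2)), 7603), -1) = Pow(Add(Mul(-65, 5625), 7603), -1) = Pow(Add(-365625, 7603), -1) = Pow(-358022, -1) = Rational(-1, 358022)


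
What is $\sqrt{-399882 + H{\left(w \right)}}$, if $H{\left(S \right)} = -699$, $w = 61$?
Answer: $3 i \sqrt{44509} \approx 632.92 i$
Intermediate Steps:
$\sqrt{-399882 + H{\left(w \right)}} = \sqrt{-399882 - 699} = \sqrt{-400581} = 3 i \sqrt{44509}$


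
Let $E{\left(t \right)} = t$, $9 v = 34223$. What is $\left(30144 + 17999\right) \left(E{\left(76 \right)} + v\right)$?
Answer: $\frac{1680527701}{9} \approx 1.8673 \cdot 10^{8}$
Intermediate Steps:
$v = \frac{34223}{9}$ ($v = \frac{1}{9} \cdot 34223 = \frac{34223}{9} \approx 3802.6$)
$\left(30144 + 17999\right) \left(E{\left(76 \right)} + v\right) = \left(30144 + 17999\right) \left(76 + \frac{34223}{9}\right) = 48143 \cdot \frac{34907}{9} = \frac{1680527701}{9}$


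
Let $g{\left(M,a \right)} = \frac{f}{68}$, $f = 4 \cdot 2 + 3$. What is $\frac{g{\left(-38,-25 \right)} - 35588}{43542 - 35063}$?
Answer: $- \frac{2419973}{576572} \approx -4.1972$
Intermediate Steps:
$f = 11$ ($f = 8 + 3 = 11$)
$g{\left(M,a \right)} = \frac{11}{68}$
$\frac{g{\left(-38,-25 \right)} - 35588}{43542 - 35063} = \frac{\frac{11}{68} - 35588}{43542 - 35063} = - \frac{2419973}{68 \cdot 8479} = \left(- \frac{2419973}{68}\right) \frac{1}{8479} = - \frac{2419973}{576572}$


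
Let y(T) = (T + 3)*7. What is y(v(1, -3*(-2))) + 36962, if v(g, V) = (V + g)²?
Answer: 37326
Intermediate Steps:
y(T) = 21 + 7*T (y(T) = (3 + T)*7 = 21 + 7*T)
y(v(1, -3*(-2))) + 36962 = (21 + 7*(-3*(-2) + 1)²) + 36962 = (21 + 7*(6 + 1)²) + 36962 = (21 + 7*7²) + 36962 = (21 + 7*49) + 36962 = (21 + 343) + 36962 = 364 + 36962 = 37326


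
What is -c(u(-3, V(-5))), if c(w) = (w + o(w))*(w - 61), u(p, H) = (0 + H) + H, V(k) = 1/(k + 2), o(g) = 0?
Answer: -370/9 ≈ -41.111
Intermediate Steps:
V(k) = 1/(2 + k)
u(p, H) = 2*H (u(p, H) = H + H = 2*H)
c(w) = w*(-61 + w) (c(w) = (w + 0)*(w - 61) = w*(-61 + w))
-c(u(-3, V(-5))) = -2/(2 - 5)*(-61 + 2/(2 - 5)) = -2/(-3)*(-61 + 2/(-3)) = -2*(-1/3)*(-61 + 2*(-1/3)) = -(-2)*(-61 - 2/3)/3 = -(-2)*(-185)/(3*3) = -1*370/9 = -370/9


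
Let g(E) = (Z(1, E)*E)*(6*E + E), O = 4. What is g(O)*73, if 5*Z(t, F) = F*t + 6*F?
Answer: 228928/5 ≈ 45786.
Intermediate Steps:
Z(t, F) = 6*F/5 + F*t/5 (Z(t, F) = (F*t + 6*F)/5 = (6*F + F*t)/5 = 6*F/5 + F*t/5)
g(E) = 49*E**3/5 (g(E) = ((E*(6 + 1)/5)*E)*(6*E + E) = (((1/5)*E*7)*E)*(7*E) = ((7*E/5)*E)*(7*E) = (7*E**2/5)*(7*E) = 49*E**3/5)
g(O)*73 = ((49/5)*4**3)*73 = ((49/5)*64)*73 = (3136/5)*73 = 228928/5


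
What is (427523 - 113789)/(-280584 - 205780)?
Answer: -156867/243182 ≈ -0.64506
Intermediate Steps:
(427523 - 113789)/(-280584 - 205780) = 313734/(-486364) = 313734*(-1/486364) = -156867/243182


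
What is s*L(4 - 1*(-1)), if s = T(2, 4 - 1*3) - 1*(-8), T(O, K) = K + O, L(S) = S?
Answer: 55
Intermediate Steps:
s = 11 (s = ((4 - 1*3) + 2) - 1*(-8) = ((4 - 3) + 2) + 8 = (1 + 2) + 8 = 3 + 8 = 11)
s*L(4 - 1*(-1)) = 11*(4 - 1*(-1)) = 11*(4 + 1) = 11*5 = 55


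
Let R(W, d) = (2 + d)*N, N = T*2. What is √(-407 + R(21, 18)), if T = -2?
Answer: I*√487 ≈ 22.068*I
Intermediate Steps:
N = -4 (N = -2*2 = -4)
R(W, d) = -8 - 4*d (R(W, d) = (2 + d)*(-4) = -8 - 4*d)
√(-407 + R(21, 18)) = √(-407 + (-8 - 4*18)) = √(-407 + (-8 - 72)) = √(-407 - 80) = √(-487) = I*√487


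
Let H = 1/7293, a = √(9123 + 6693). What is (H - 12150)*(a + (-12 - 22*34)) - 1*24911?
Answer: 67161885317/7293 - 177219898*√3954/7293 ≈ 7.6811e+6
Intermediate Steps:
a = 2*√3954 (a = √15816 = 2*√3954 ≈ 125.76)
H = 1/7293 ≈ 0.00013712
(H - 12150)*(a + (-12 - 22*34)) - 1*24911 = (1/7293 - 12150)*(2*√3954 + (-12 - 22*34)) - 1*24911 = -88609949*(2*√3954 + (-12 - 748))/7293 - 24911 = -88609949*(2*√3954 - 760)/7293 - 24911 = -88609949*(-760 + 2*√3954)/7293 - 24911 = (67343561240/7293 - 177219898*√3954/7293) - 24911 = 67161885317/7293 - 177219898*√3954/7293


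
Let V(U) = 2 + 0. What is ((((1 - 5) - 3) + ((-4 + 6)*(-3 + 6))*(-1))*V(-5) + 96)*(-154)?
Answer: -10780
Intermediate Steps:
V(U) = 2
((((1 - 5) - 3) + ((-4 + 6)*(-3 + 6))*(-1))*V(-5) + 96)*(-154) = ((((1 - 5) - 3) + ((-4 + 6)*(-3 + 6))*(-1))*2 + 96)*(-154) = (((-4 - 3) + (2*3)*(-1))*2 + 96)*(-154) = ((-7 + 6*(-1))*2 + 96)*(-154) = ((-7 - 6)*2 + 96)*(-154) = (-13*2 + 96)*(-154) = (-26 + 96)*(-154) = 70*(-154) = -10780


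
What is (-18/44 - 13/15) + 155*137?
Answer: 7007129/330 ≈ 21234.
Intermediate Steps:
(-18/44 - 13/15) + 155*137 = (-18*1/44 - 13*1/15) + 21235 = (-9/22 - 13/15) + 21235 = -421/330 + 21235 = 7007129/330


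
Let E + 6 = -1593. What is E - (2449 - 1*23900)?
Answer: 19852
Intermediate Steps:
E = -1599 (E = -6 - 1593 = -1599)
E - (2449 - 1*23900) = -1599 - (2449 - 1*23900) = -1599 - (2449 - 23900) = -1599 - 1*(-21451) = -1599 + 21451 = 19852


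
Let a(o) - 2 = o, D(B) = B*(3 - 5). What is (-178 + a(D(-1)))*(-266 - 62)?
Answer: 57072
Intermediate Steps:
D(B) = -2*B (D(B) = B*(-2) = -2*B)
a(o) = 2 + o
(-178 + a(D(-1)))*(-266 - 62) = (-178 + (2 - 2*(-1)))*(-266 - 62) = (-178 + (2 + 2))*(-328) = (-178 + 4)*(-328) = -174*(-328) = 57072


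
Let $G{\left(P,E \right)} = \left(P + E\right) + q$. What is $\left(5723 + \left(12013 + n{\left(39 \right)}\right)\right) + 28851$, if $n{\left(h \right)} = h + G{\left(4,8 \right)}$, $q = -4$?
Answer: $46634$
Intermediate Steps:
$G{\left(P,E \right)} = -4 + E + P$ ($G{\left(P,E \right)} = \left(P + E\right) - 4 = \left(E + P\right) - 4 = -4 + E + P$)
$n{\left(h \right)} = 8 + h$ ($n{\left(h \right)} = h + \left(-4 + 8 + 4\right) = h + 8 = 8 + h$)
$\left(5723 + \left(12013 + n{\left(39 \right)}\right)\right) + 28851 = \left(5723 + \left(12013 + \left(8 + 39\right)\right)\right) + 28851 = \left(5723 + \left(12013 + 47\right)\right) + 28851 = \left(5723 + 12060\right) + 28851 = 17783 + 28851 = 46634$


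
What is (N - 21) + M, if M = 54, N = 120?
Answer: 153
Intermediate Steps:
(N - 21) + M = (120 - 21) + 54 = 99 + 54 = 153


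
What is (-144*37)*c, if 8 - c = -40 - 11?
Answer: -314352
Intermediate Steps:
c = 59 (c = 8 - (-40 - 11) = 8 - 1*(-51) = 8 + 51 = 59)
(-144*37)*c = -144*37*59 = -5328*59 = -314352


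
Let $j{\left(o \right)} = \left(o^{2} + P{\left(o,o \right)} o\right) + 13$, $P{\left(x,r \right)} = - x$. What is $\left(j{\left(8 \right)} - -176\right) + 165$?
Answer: $354$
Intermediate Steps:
$j{\left(o \right)} = 13$ ($j{\left(o \right)} = \left(o^{2} + - o o\right) + 13 = \left(o^{2} - o^{2}\right) + 13 = 0 + 13 = 13$)
$\left(j{\left(8 \right)} - -176\right) + 165 = \left(13 - -176\right) + 165 = \left(13 + 176\right) + 165 = 189 + 165 = 354$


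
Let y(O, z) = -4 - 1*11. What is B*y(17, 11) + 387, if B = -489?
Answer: 7722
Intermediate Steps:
y(O, z) = -15 (y(O, z) = -4 - 11 = -15)
B*y(17, 11) + 387 = -489*(-15) + 387 = 7335 + 387 = 7722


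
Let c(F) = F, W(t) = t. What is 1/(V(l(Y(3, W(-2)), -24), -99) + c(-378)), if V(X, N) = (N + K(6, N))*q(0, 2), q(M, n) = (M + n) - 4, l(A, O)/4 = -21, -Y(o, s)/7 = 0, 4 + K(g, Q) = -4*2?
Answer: -1/156 ≈ -0.0064103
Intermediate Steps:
K(g, Q) = -12 (K(g, Q) = -4 - 4*2 = -4 - 8 = -12)
Y(o, s) = 0 (Y(o, s) = -7*0 = 0)
l(A, O) = -84 (l(A, O) = 4*(-21) = -84)
q(M, n) = -4 + M + n
V(X, N) = 24 - 2*N (V(X, N) = (N - 12)*(-4 + 0 + 2) = (-12 + N)*(-2) = 24 - 2*N)
1/(V(l(Y(3, W(-2)), -24), -99) + c(-378)) = 1/((24 - 2*(-99)) - 378) = 1/((24 + 198) - 378) = 1/(222 - 378) = 1/(-156) = -1/156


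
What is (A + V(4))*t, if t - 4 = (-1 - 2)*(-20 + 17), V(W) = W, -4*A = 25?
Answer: -117/4 ≈ -29.250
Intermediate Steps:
A = -25/4 (A = -1/4*25 = -25/4 ≈ -6.2500)
t = 13 (t = 4 + (-1 - 2)*(-20 + 17) = 4 - 3*(-3) = 4 + 9 = 13)
(A + V(4))*t = (-25/4 + 4)*13 = -9/4*13 = -117/4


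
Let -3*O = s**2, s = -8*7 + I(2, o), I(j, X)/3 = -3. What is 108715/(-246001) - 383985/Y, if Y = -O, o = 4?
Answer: -56768280566/207870845 ≈ -273.09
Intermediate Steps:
I(j, X) = -9 (I(j, X) = 3*(-3) = -9)
s = -65 (s = -8*7 - 9 = -56 - 9 = -65)
O = -4225/3 (O = -1/3*(-65)**2 = -1/3*4225 = -4225/3 ≈ -1408.3)
Y = 4225/3 (Y = -1*(-4225/3) = 4225/3 ≈ 1408.3)
108715/(-246001) - 383985/Y = 108715/(-246001) - 383985/4225/3 = 108715*(-1/246001) - 383985*3/4225 = -108715/246001 - 230391/845 = -56768280566/207870845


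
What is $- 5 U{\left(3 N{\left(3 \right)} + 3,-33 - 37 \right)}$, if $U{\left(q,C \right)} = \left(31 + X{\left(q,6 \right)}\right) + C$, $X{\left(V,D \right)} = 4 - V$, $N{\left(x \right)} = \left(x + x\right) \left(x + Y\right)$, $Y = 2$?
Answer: $640$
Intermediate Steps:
$N{\left(x \right)} = 2 x \left(2 + x\right)$ ($N{\left(x \right)} = \left(x + x\right) \left(x + 2\right) = 2 x \left(2 + x\right)$)
$U{\left(q,C \right)} = 35 + C - q$ ($U{\left(q,C \right)} = \left(31 - \left(-4 + q\right)\right) + C = \left(35 - q\right) + C = 35 + C - q$)
$- 5 U{\left(3 N{\left(3 \right)} + 3,-33 - 37 \right)} = - 5 \left(35 - 70 - \left(3 \cdot 2 \cdot 3 \left(2 + 3\right) + 3\right)\right) = - 5 \left(35 - 70 - \left(3 \cdot 2 \cdot 3 \cdot 5 + 3\right)\right) = - 5 \left(35 - 70 - \left(3 \cdot 30 + 3\right)\right) = - 5 \left(35 - 70 - \left(90 + 3\right)\right) = - 5 \left(35 - 70 - 93\right) = \left(-5\right) \left(-128\right) = 640$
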